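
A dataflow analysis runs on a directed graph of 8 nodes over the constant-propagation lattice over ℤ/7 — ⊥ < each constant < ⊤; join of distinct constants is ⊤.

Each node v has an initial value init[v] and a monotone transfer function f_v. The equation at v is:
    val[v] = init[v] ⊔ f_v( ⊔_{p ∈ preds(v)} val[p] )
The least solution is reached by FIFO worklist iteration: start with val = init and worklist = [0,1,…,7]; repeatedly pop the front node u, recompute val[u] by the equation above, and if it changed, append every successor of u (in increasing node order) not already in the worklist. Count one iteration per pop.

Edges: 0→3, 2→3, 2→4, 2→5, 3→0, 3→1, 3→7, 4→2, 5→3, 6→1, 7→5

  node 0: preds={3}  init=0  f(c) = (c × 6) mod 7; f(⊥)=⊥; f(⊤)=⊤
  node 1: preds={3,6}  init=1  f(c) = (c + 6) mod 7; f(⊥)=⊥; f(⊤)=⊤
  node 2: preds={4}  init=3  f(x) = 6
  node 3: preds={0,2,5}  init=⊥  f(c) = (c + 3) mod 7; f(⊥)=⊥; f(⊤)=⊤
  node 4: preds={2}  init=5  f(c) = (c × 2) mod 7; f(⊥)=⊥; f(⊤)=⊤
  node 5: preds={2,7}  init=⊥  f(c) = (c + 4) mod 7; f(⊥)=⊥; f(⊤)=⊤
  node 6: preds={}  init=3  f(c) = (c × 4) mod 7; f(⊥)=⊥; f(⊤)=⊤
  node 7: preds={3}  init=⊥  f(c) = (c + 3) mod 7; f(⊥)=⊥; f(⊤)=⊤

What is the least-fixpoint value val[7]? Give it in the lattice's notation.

Trace (13 dequeues):
  [1] u=0 | in ⊥ | out 0 | ==
  [2] u=1 | in 3 | out ⊤ | prev 1 | push {}
  [3] u=2 | in 5 | out ⊤ | prev 3 | push {}
  [4] u=3 | in ⊤ | out ⊤ | prev ⊥ | push {0,1}
  [5] u=4 | in ⊤ | out ⊤ | prev 5 | push {2}
  [6] u=5 | in ⊤ | out ⊤ | prev ⊥ | push {3}
  [7] u=6 | in ⊥ | out 3 | ==
  [8] u=7 | in ⊤ | out ⊤ | prev ⊥ | push {5}
  [9] u=0 | in ⊤ | out ⊤ | prev 0 | push {}
  [10] u=1 | in ⊤ | out ⊤ | ==
  [11] u=2 | in ⊤ | out ⊤ | ==
  [12] u=3 | in ⊤ | out ⊤ | ==
  [13] u=5 | in ⊤ | out ⊤ | ==

Converged values:
  [0] ⊤
  [1] ⊤
  [2] ⊤
  [3] ⊤
  [4] ⊤
  [5] ⊤
  [6] 3
  [7] ⊤

⊤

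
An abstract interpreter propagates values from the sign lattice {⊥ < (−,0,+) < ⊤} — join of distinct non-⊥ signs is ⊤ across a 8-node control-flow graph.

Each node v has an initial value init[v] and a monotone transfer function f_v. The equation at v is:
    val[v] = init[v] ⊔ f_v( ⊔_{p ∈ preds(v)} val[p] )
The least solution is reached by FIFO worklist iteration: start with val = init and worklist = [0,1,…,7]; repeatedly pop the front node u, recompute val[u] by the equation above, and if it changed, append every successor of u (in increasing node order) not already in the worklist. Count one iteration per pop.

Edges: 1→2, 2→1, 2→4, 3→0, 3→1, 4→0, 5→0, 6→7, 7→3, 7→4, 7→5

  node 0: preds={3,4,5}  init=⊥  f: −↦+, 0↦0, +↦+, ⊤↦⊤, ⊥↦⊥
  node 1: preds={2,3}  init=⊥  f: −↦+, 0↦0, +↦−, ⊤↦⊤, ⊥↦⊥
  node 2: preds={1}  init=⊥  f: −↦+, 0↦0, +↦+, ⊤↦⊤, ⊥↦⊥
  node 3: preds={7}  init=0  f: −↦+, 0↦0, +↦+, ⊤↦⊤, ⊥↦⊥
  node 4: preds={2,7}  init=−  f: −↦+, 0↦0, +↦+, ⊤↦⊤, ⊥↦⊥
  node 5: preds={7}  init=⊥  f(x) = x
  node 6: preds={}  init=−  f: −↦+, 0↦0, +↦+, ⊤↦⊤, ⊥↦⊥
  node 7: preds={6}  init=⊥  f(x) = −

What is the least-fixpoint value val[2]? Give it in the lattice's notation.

Worklist (18 pops):
  #1 pop 0: in=⊤ → ⊤ (was ⊥); enqueue []
  #2 pop 1: in=0 → 0 (was ⊥); enqueue []
  #3 pop 2: in=0 → 0 (was ⊥); enqueue [1]
  #4 pop 3: in=⊥ → 0 (no change)
  #5 pop 4: in=0 → ⊤ (was −); enqueue [0]
  #6 pop 5: in=⊥ → ⊥ (no change)
  #7 pop 6: in=⊥ → − (no change)
  #8 pop 7: in=− → − (was ⊥); enqueue [3,4,5]
  #9 pop 1: in=0 → 0 (no change)
  #10 pop 0: in=⊤ → ⊤ (no change)
  #11 pop 3: in=− → ⊤ (was 0); enqueue [0,1]
  #12 pop 4: in=⊤ → ⊤ (no change)
  #13 pop 5: in=− → − (was ⊥); enqueue []
  #14 pop 0: in=⊤ → ⊤ (no change)
  #15 pop 1: in=⊤ → ⊤ (was 0); enqueue [2]
  #16 pop 2: in=⊤ → ⊤ (was 0); enqueue [1,4]
  #17 pop 1: in=⊤ → ⊤ (no change)
  #18 pop 4: in=⊤ → ⊤ (no change)

Fixpoint:
  val[0] = ⊤
  val[1] = ⊤
  val[2] = ⊤
  val[3] = ⊤
  val[4] = ⊤
  val[5] = −
  val[6] = −
  val[7] = −

⊤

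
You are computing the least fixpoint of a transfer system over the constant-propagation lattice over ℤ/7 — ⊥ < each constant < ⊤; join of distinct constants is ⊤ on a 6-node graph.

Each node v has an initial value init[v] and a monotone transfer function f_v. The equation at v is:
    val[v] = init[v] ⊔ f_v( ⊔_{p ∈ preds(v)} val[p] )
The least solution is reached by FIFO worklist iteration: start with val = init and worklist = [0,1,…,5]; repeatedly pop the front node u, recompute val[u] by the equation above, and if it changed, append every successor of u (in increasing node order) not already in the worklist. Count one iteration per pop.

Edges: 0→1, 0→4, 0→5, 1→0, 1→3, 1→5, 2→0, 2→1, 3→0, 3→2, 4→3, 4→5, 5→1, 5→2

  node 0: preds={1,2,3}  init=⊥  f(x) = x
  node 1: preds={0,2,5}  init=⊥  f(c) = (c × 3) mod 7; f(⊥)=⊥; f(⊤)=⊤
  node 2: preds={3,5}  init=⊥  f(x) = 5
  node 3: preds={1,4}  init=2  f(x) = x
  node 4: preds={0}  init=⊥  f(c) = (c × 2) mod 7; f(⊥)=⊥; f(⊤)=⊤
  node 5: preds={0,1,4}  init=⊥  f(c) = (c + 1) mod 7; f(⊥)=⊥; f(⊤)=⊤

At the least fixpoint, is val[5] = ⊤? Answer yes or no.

yes

Trace (14 dequeues):
  [1] u=0 | in 2 | out 2 | prev ⊥ | push {}
  [2] u=1 | in 2 | out 6 | prev ⊥ | push {0}
  [3] u=2 | in 2 | out 5 | prev ⊥ | push {1}
  [4] u=3 | in 6 | out ⊤ | prev 2 | push {2}
  [5] u=4 | in 2 | out 4 | prev ⊥ | push {3}
  [6] u=5 | in ⊤ | out ⊤ | prev ⊥ | push {}
  [7] u=0 | in ⊤ | out ⊤ | prev 2 | push {4,5}
  [8] u=1 | in ⊤ | out ⊤ | prev 6 | push {0}
  [9] u=2 | in ⊤ | out 5 | ==
  [10] u=3 | in ⊤ | out ⊤ | ==
  [11] u=4 | in ⊤ | out ⊤ | prev 4 | push {3}
  [12] u=5 | in ⊤ | out ⊤ | ==
  [13] u=0 | in ⊤ | out ⊤ | ==
  [14] u=3 | in ⊤ | out ⊤ | ==

Converged values:
  [0] ⊤
  [1] ⊤
  [2] 5
  [3] ⊤
  [4] ⊤
  [5] ⊤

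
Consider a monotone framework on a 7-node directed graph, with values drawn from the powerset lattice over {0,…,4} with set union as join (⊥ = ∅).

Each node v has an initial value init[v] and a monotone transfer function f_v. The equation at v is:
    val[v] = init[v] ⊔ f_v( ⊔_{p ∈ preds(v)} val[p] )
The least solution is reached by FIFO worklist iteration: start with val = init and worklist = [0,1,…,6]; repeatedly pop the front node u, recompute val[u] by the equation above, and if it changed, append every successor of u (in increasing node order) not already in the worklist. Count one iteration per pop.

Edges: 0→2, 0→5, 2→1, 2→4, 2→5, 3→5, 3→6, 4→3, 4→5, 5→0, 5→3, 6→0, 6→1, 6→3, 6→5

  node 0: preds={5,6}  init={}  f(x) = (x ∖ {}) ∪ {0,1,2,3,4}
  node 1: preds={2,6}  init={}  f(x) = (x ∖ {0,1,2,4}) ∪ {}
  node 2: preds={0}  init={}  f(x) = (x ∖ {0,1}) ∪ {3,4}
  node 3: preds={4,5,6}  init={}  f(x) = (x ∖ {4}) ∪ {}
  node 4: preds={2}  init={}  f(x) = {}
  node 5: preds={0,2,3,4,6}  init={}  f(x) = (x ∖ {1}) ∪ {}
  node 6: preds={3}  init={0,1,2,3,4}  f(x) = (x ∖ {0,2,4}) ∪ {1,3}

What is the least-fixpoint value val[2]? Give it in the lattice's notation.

{2,3,4}

Trace (10 dequeues):
  [1] u=0 | in {0,1,2,3,4} | out {0,1,2,3,4} | prev {} | push {}
  [2] u=1 | in {0,1,2,3,4} | out {3} | prev {} | push {}
  [3] u=2 | in {0,1,2,3,4} | out {2,3,4} | prev {} | push {1}
  [4] u=3 | in {0,1,2,3,4} | out {0,1,2,3} | prev {} | push {}
  [5] u=4 | in {2,3,4} | out {} | ==
  [6] u=5 | in {0,1,2,3,4} | out {0,2,3,4} | prev {} | push {0,3}
  [7] u=6 | in {0,1,2,3} | out {0,1,2,3,4} | ==
  [8] u=1 | in {0,1,2,3,4} | out {3} | ==
  [9] u=0 | in {0,1,2,3,4} | out {0,1,2,3,4} | ==
  [10] u=3 | in {0,1,2,3,4} | out {0,1,2,3} | ==

Converged values:
  [0] {0,1,2,3,4}
  [1] {3}
  [2] {2,3,4}
  [3] {0,1,2,3}
  [4] {}
  [5] {0,2,3,4}
  [6] {0,1,2,3,4}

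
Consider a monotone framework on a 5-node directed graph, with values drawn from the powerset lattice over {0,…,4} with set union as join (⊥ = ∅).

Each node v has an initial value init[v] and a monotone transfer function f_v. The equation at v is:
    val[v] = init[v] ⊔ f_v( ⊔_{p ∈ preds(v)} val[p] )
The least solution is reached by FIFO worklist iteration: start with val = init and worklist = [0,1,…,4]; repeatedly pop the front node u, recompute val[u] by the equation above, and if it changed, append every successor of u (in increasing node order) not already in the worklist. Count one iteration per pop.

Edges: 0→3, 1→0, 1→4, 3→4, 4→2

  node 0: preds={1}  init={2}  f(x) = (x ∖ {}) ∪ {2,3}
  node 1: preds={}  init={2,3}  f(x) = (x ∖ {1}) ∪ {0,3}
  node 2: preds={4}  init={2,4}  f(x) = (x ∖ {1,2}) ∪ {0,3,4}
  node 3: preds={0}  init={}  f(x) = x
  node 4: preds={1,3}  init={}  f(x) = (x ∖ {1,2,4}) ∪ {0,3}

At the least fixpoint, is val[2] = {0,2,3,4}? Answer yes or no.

Trace (9 dequeues):
  [1] u=0 | in {2,3} | out {2,3} | prev {2} | push {}
  [2] u=1 | in {} | out {0,2,3} | prev {2,3} | push {0}
  [3] u=2 | in {} | out {0,2,3,4} | prev {2,4} | push {}
  [4] u=3 | in {2,3} | out {2,3} | prev {} | push {}
  [5] u=4 | in {0,2,3} | out {0,3} | prev {} | push {2}
  [6] u=0 | in {0,2,3} | out {0,2,3} | prev {2,3} | push {3}
  [7] u=2 | in {0,3} | out {0,2,3,4} | ==
  [8] u=3 | in {0,2,3} | out {0,2,3} | prev {2,3} | push {4}
  [9] u=4 | in {0,2,3} | out {0,3} | ==

Converged values:
  [0] {0,2,3}
  [1] {0,2,3}
  [2] {0,2,3,4}
  [3] {0,2,3}
  [4] {0,3}

yes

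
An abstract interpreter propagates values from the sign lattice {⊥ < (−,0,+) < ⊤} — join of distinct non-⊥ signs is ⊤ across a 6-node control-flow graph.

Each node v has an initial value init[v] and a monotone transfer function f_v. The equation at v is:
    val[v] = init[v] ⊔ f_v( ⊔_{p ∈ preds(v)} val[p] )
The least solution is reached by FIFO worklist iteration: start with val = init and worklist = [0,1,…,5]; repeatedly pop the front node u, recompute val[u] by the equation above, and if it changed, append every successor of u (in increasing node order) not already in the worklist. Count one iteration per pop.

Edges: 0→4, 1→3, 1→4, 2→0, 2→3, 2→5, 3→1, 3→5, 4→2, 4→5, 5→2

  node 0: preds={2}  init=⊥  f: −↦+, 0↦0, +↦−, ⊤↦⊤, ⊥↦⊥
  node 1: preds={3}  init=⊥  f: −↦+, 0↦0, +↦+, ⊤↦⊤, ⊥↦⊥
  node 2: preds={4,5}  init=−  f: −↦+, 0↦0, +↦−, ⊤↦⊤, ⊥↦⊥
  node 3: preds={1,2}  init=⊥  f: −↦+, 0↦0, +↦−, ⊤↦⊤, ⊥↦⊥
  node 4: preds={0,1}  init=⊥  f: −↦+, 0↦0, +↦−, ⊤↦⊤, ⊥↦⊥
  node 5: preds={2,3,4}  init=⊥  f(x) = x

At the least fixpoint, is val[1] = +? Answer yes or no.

no

Worklist (17 pops):
  #1 pop 0: in=− → + (was ⊥); enqueue []
  #2 pop 1: in=⊥ → ⊥ (no change)
  #3 pop 2: in=⊥ → − (no change)
  #4 pop 3: in=− → + (was ⊥); enqueue [1]
  #5 pop 4: in=+ → − (was ⊥); enqueue [2]
  #6 pop 5: in=⊤ → ⊤ (was ⊥); enqueue []
  #7 pop 1: in=+ → + (was ⊥); enqueue [3,4]
  #8 pop 2: in=⊤ → ⊤ (was −); enqueue [0,5]
  #9 pop 3: in=⊤ → ⊤ (was +); enqueue [1]
  #10 pop 4: in=+ → − (no change)
  #11 pop 0: in=⊤ → ⊤ (was +); enqueue [4]
  #12 pop 5: in=⊤ → ⊤ (no change)
  #13 pop 1: in=⊤ → ⊤ (was +); enqueue [3]
  #14 pop 4: in=⊤ → ⊤ (was −); enqueue [2,5]
  #15 pop 3: in=⊤ → ⊤ (no change)
  #16 pop 2: in=⊤ → ⊤ (no change)
  #17 pop 5: in=⊤ → ⊤ (no change)

Fixpoint:
  val[0] = ⊤
  val[1] = ⊤
  val[2] = ⊤
  val[3] = ⊤
  val[4] = ⊤
  val[5] = ⊤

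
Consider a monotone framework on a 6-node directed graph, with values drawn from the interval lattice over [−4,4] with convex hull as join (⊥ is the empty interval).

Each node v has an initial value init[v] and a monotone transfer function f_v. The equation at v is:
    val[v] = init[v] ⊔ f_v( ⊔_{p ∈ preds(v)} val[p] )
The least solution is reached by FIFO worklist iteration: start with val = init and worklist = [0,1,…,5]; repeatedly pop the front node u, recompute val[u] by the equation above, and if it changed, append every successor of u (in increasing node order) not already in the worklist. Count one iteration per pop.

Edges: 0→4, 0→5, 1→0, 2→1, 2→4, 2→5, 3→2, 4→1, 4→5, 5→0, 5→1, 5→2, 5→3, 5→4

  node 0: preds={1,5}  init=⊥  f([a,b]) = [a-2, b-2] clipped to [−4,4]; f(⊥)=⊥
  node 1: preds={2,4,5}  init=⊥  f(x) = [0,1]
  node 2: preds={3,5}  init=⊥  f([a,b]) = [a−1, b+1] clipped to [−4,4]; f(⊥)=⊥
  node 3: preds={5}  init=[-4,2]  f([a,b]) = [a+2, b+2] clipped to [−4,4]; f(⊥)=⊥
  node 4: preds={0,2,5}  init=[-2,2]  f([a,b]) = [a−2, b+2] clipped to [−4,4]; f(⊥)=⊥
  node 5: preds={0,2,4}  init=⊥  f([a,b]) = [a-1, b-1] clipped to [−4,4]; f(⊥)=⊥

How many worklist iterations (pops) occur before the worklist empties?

14

Trace (14 dequeues):
  [1] u=0 | in ⊥ | out ⊥ | ==
  [2] u=1 | in [-2,2] | out [0,1] | prev ⊥ | push {0}
  [3] u=2 | in [-4,2] | out [-4,3] | prev ⊥ | push {1}
  [4] u=3 | in ⊥ | out [-4,2] | ==
  [5] u=4 | in [-4,3] | out [-4,4] | prev [-2,2] | push {}
  [6] u=5 | in [-4,4] | out [-4,3] | prev ⊥ | push {2,3,4}
  [7] u=0 | in [-4,3] | out [-4,1] | prev ⊥ | push {5}
  [8] u=1 | in [-4,4] | out [0,1] | ==
  [9] u=2 | in [-4,3] | out [-4,4] | prev [-4,3] | push {1}
  [10] u=3 | in [-4,3] | out [-4,4] | prev [-4,2] | push {2}
  [11] u=4 | in [-4,4] | out [-4,4] | ==
  [12] u=5 | in [-4,4] | out [-4,3] | ==
  [13] u=1 | in [-4,4] | out [0,1] | ==
  [14] u=2 | in [-4,4] | out [-4,4] | ==

Converged values:
  [0] [-4,1]
  [1] [0,1]
  [2] [-4,4]
  [3] [-4,4]
  [4] [-4,4]
  [5] [-4,3]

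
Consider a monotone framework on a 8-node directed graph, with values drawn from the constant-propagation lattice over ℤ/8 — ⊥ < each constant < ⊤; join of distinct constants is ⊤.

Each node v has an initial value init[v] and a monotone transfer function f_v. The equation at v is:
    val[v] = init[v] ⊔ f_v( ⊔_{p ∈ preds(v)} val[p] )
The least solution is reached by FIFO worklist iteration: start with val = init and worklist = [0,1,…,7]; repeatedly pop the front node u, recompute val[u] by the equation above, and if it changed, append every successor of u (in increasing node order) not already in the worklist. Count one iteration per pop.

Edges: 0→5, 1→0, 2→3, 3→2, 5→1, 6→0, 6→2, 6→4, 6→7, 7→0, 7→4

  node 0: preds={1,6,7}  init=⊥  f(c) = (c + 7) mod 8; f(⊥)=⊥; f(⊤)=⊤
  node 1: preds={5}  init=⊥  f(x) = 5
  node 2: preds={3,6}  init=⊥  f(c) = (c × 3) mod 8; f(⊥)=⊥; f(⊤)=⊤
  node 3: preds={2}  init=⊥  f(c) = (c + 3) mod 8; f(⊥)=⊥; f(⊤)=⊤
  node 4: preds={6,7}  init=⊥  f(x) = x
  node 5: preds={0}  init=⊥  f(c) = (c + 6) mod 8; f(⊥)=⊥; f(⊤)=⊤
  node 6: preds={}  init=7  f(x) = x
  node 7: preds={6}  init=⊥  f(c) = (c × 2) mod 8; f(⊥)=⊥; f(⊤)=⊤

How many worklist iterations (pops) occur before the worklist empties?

Iteration log — 16 steps:
  step 1. node 0  ⊔preds=7  new=6  old=⊥  +wl: 
  step 2. node 1  ⊔preds=⊥  new=5  old=⊥  +wl: 0
  step 3. node 2  ⊔preds=7  new=5  old=⊥  +wl: 
  step 4. node 3  ⊔preds=5  new=0  old=⊥  +wl: 2
  step 5. node 4  ⊔preds=7  new=7  old=⊥  +wl: 
  step 6. node 5  ⊔preds=6  new=4  old=⊥  +wl: 1
  step 7. node 6  ⊔preds=⊥  new=7  stable
  step 8. node 7  ⊔preds=7  new=6  old=⊥  +wl: 4
  step 9. node 0  ⊔preds=⊤  new=⊤  old=6  +wl: 5
  step 10. node 2  ⊔preds=⊤  new=⊤  old=5  +wl: 3
  step 11. node 1  ⊔preds=4  new=5  stable
  step 12. node 4  ⊔preds=⊤  new=⊤  old=7  +wl: 
  step 13. node 5  ⊔preds=⊤  new=⊤  old=4  +wl: 1
  step 14. node 3  ⊔preds=⊤  new=⊤  old=0  +wl: 2
  step 15. node 1  ⊔preds=⊤  new=5  stable
  step 16. node 2  ⊔preds=⊤  new=⊤  stable

Least fixpoint reached:
  node 0: ⊤
  node 1: 5
  node 2: ⊤
  node 3: ⊤
  node 4: ⊤
  node 5: ⊤
  node 6: 7
  node 7: 6

16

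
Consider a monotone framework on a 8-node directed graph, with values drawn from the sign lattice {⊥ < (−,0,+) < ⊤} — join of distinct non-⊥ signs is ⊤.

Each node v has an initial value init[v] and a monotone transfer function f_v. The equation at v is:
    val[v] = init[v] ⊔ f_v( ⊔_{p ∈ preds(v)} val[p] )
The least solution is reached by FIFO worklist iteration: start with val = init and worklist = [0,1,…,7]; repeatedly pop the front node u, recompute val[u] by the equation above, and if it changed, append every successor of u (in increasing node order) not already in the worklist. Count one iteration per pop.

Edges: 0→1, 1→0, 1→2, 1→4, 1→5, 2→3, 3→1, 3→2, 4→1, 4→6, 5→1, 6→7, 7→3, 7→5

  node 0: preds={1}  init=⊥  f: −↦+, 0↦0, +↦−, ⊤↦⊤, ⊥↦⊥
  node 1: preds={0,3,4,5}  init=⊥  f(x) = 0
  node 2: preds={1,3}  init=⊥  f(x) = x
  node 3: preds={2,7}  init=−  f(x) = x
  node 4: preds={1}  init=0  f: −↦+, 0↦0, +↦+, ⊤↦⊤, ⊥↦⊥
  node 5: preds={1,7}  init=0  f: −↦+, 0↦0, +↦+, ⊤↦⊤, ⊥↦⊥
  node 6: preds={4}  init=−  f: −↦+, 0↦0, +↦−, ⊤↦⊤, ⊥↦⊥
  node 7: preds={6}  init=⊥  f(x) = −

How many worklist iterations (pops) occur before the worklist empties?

Trace (14 dequeues):
  [1] u=0 | in ⊥ | out ⊥ | ==
  [2] u=1 | in ⊤ | out 0 | prev ⊥ | push {0}
  [3] u=2 | in ⊤ | out ⊤ | prev ⊥ | push {}
  [4] u=3 | in ⊤ | out ⊤ | prev − | push {1,2}
  [5] u=4 | in 0 | out 0 | ==
  [6] u=5 | in 0 | out 0 | ==
  [7] u=6 | in 0 | out ⊤ | prev − | push {}
  [8] u=7 | in ⊤ | out − | prev ⊥ | push {3,5}
  [9] u=0 | in 0 | out 0 | prev ⊥ | push {}
  [10] u=1 | in ⊤ | out 0 | ==
  [11] u=2 | in ⊤ | out ⊤ | ==
  [12] u=3 | in ⊤ | out ⊤ | ==
  [13] u=5 | in ⊤ | out ⊤ | prev 0 | push {1}
  [14] u=1 | in ⊤ | out 0 | ==

Converged values:
  [0] 0
  [1] 0
  [2] ⊤
  [3] ⊤
  [4] 0
  [5] ⊤
  [6] ⊤
  [7] −

14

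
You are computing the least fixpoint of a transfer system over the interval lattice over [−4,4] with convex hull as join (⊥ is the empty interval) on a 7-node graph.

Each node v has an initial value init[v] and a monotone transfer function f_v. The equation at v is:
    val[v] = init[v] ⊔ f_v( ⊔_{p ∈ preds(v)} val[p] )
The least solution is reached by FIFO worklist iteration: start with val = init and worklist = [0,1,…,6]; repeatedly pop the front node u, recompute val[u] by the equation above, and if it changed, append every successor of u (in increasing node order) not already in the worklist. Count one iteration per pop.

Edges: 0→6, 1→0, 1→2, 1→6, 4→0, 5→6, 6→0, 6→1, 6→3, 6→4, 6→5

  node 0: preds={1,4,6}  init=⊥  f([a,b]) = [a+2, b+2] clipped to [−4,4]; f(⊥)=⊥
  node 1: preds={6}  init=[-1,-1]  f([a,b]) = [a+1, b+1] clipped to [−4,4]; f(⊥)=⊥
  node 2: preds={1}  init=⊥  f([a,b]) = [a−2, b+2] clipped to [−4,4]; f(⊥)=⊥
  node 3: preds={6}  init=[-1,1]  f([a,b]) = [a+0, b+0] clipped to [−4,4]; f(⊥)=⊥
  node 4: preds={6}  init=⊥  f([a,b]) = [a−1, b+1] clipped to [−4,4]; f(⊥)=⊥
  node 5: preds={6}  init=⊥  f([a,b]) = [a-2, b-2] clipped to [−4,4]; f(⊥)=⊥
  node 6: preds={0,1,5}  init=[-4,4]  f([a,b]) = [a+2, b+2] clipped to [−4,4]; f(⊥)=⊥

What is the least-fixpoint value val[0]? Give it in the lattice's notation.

[-2,4]

Iteration log — 8 steps:
  step 1. node 0  ⊔preds=[-4,4]  new=[-2,4]  old=⊥  +wl: 
  step 2. node 1  ⊔preds=[-4,4]  new=[-3,4]  old=[-1,-1]  +wl: 0
  step 3. node 2  ⊔preds=[-3,4]  new=[-4,4]  old=⊥  +wl: 
  step 4. node 3  ⊔preds=[-4,4]  new=[-4,4]  old=[-1,1]  +wl: 
  step 5. node 4  ⊔preds=[-4,4]  new=[-4,4]  old=⊥  +wl: 
  step 6. node 5  ⊔preds=[-4,4]  new=[-4,2]  old=⊥  +wl: 
  step 7. node 6  ⊔preds=[-4,4]  new=[-4,4]  stable
  step 8. node 0  ⊔preds=[-4,4]  new=[-2,4]  stable

Least fixpoint reached:
  node 0: [-2,4]
  node 1: [-3,4]
  node 2: [-4,4]
  node 3: [-4,4]
  node 4: [-4,4]
  node 5: [-4,2]
  node 6: [-4,4]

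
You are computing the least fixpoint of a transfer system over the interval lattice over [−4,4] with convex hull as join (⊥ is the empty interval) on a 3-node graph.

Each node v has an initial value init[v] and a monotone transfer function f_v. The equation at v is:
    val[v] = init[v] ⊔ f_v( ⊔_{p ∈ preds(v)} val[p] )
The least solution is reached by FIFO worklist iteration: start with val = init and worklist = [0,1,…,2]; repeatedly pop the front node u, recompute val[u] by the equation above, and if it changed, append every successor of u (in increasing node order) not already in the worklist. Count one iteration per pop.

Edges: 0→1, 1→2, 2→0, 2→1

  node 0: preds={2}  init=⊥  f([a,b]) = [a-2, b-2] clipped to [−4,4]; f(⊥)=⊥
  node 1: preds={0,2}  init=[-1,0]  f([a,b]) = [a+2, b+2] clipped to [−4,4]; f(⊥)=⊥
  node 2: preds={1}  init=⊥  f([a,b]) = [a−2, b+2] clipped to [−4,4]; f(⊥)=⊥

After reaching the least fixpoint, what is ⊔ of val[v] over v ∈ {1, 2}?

Iteration log — 8 steps:
  step 1. node 0  ⊔preds=⊥  new=⊥  stable
  step 2. node 1  ⊔preds=⊥  new=[-1,0]  stable
  step 3. node 2  ⊔preds=[-1,0]  new=[-3,2]  old=⊥  +wl: 0,1
  step 4. node 0  ⊔preds=[-3,2]  new=[-4,0]  old=⊥  +wl: 
  step 5. node 1  ⊔preds=[-4,2]  new=[-2,4]  old=[-1,0]  +wl: 2
  step 6. node 2  ⊔preds=[-2,4]  new=[-4,4]  old=[-3,2]  +wl: 0,1
  step 7. node 0  ⊔preds=[-4,4]  new=[-4,2]  old=[-4,0]  +wl: 
  step 8. node 1  ⊔preds=[-4,4]  new=[-2,4]  stable

Least fixpoint reached:
  node 0: [-4,2]
  node 1: [-2,4]
  node 2: [-4,4]

[-4,4]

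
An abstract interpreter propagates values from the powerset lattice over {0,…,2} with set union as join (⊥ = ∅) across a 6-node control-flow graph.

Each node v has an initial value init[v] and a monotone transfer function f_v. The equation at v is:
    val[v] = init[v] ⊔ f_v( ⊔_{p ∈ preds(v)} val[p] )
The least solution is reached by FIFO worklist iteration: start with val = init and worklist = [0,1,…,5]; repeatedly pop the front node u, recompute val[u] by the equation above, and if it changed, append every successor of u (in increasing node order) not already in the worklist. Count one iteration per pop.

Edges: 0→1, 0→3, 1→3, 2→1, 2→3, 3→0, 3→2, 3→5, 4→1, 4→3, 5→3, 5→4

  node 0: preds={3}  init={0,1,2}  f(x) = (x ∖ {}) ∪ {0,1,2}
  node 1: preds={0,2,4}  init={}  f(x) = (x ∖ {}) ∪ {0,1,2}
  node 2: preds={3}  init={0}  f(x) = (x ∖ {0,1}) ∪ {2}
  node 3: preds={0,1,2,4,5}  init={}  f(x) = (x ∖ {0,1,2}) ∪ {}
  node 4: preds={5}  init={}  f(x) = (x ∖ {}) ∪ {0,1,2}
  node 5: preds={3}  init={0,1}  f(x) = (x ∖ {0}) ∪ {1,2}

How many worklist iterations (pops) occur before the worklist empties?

9

Iteration log — 9 steps:
  step 1. node 0  ⊔preds={}  new={0,1,2}  stable
  step 2. node 1  ⊔preds={0,1,2}  new={0,1,2}  old={}  +wl: 
  step 3. node 2  ⊔preds={}  new={0,2}  old={0}  +wl: 1
  step 4. node 3  ⊔preds={0,1,2}  new={}  stable
  step 5. node 4  ⊔preds={0,1}  new={0,1,2}  old={}  +wl: 3
  step 6. node 5  ⊔preds={}  new={0,1,2}  old={0,1}  +wl: 4
  step 7. node 1  ⊔preds={0,1,2}  new={0,1,2}  stable
  step 8. node 3  ⊔preds={0,1,2}  new={}  stable
  step 9. node 4  ⊔preds={0,1,2}  new={0,1,2}  stable

Least fixpoint reached:
  node 0: {0,1,2}
  node 1: {0,1,2}
  node 2: {0,2}
  node 3: {}
  node 4: {0,1,2}
  node 5: {0,1,2}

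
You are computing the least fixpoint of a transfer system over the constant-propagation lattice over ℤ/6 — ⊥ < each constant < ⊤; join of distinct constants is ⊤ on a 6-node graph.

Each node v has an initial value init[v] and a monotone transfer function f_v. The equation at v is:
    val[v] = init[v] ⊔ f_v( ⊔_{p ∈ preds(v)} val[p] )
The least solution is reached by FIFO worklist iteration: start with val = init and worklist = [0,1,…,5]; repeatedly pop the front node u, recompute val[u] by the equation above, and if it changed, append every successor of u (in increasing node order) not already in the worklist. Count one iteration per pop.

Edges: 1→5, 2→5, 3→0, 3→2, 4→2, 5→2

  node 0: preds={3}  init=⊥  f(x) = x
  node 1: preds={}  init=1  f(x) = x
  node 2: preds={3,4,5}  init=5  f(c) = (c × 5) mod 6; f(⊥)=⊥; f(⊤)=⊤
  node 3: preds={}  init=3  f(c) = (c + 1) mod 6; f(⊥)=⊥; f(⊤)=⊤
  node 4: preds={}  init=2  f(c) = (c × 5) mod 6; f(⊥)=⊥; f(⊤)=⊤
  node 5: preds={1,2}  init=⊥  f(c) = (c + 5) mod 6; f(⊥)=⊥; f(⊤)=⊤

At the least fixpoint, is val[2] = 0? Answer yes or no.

Iteration log — 7 steps:
  step 1. node 0  ⊔preds=3  new=3  old=⊥  +wl: 
  step 2. node 1  ⊔preds=⊥  new=1  stable
  step 3. node 2  ⊔preds=⊤  new=⊤  old=5  +wl: 
  step 4. node 3  ⊔preds=⊥  new=3  stable
  step 5. node 4  ⊔preds=⊥  new=2  stable
  step 6. node 5  ⊔preds=⊤  new=⊤  old=⊥  +wl: 2
  step 7. node 2  ⊔preds=⊤  new=⊤  stable

Least fixpoint reached:
  node 0: 3
  node 1: 1
  node 2: ⊤
  node 3: 3
  node 4: 2
  node 5: ⊤

no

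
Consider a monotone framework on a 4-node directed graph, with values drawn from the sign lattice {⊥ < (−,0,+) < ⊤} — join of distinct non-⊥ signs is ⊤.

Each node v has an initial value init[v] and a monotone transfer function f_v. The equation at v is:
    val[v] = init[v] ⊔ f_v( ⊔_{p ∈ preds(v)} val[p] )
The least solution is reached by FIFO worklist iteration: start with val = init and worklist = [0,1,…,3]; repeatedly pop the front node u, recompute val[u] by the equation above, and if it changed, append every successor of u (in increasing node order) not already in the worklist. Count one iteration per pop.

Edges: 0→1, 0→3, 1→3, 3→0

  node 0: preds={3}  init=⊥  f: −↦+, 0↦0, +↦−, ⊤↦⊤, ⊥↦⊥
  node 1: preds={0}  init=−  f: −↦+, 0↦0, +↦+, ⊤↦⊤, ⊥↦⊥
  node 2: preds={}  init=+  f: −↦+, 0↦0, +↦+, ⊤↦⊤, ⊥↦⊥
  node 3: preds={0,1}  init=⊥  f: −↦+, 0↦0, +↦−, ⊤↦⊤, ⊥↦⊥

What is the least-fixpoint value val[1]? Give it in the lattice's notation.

Iteration log — 10 steps:
  step 1. node 0  ⊔preds=⊥  new=⊥  stable
  step 2. node 1  ⊔preds=⊥  new=−  stable
  step 3. node 2  ⊔preds=⊥  new=+  stable
  step 4. node 3  ⊔preds=−  new=+  old=⊥  +wl: 0
  step 5. node 0  ⊔preds=+  new=−  old=⊥  +wl: 1,3
  step 6. node 1  ⊔preds=−  new=⊤  old=−  +wl: 
  step 7. node 3  ⊔preds=⊤  new=⊤  old=+  +wl: 0
  step 8. node 0  ⊔preds=⊤  new=⊤  old=−  +wl: 1,3
  step 9. node 1  ⊔preds=⊤  new=⊤  stable
  step 10. node 3  ⊔preds=⊤  new=⊤  stable

Least fixpoint reached:
  node 0: ⊤
  node 1: ⊤
  node 2: +
  node 3: ⊤

⊤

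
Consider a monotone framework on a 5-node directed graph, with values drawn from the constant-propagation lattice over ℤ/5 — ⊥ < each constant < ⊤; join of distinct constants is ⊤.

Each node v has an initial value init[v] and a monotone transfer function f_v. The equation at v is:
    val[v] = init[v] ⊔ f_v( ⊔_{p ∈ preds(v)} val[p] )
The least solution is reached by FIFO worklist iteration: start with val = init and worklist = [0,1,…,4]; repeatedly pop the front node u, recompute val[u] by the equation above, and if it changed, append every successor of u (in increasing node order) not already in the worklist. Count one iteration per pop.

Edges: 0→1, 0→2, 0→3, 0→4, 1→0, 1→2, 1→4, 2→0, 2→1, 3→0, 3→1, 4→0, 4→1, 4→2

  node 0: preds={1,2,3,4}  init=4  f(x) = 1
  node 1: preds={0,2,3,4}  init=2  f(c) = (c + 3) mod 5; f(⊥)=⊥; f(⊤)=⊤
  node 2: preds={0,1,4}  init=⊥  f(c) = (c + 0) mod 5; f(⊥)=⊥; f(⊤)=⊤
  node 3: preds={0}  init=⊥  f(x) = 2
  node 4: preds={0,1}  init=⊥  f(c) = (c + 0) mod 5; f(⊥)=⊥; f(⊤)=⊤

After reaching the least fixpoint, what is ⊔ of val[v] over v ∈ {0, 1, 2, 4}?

Worklist (8 pops):
  #1 pop 0: in=2 → ⊤ (was 4); enqueue []
  #2 pop 1: in=⊤ → ⊤ (was 2); enqueue [0]
  #3 pop 2: in=⊤ → ⊤ (was ⊥); enqueue [1]
  #4 pop 3: in=⊤ → 2 (was ⊥); enqueue []
  #5 pop 4: in=⊤ → ⊤ (was ⊥); enqueue [2]
  #6 pop 0: in=⊤ → ⊤ (no change)
  #7 pop 1: in=⊤ → ⊤ (no change)
  #8 pop 2: in=⊤ → ⊤ (no change)

Fixpoint:
  val[0] = ⊤
  val[1] = ⊤
  val[2] = ⊤
  val[3] = 2
  val[4] = ⊤

⊤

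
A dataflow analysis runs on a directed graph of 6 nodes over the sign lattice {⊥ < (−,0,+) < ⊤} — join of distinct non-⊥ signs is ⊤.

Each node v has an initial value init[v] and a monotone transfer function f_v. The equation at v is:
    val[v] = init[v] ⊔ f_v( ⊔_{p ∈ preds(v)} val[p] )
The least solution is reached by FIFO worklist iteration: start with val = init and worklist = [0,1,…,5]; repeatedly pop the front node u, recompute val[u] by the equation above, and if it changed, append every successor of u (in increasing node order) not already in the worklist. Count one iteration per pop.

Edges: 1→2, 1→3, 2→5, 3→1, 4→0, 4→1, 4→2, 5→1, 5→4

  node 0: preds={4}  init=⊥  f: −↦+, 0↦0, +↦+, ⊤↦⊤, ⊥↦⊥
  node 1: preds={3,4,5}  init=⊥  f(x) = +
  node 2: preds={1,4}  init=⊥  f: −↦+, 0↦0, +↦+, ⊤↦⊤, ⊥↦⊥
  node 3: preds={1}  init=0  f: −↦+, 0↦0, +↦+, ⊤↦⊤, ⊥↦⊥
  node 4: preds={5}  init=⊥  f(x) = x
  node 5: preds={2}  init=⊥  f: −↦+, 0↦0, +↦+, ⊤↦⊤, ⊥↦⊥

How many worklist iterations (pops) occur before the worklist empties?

Trace (11 dequeues):
  [1] u=0 | in ⊥ | out ⊥ | ==
  [2] u=1 | in 0 | out + | prev ⊥ | push {}
  [3] u=2 | in + | out + | prev ⊥ | push {}
  [4] u=3 | in + | out ⊤ | prev 0 | push {1}
  [5] u=4 | in ⊥ | out ⊥ | ==
  [6] u=5 | in + | out + | prev ⊥ | push {4}
  [7] u=1 | in ⊤ | out + | ==
  [8] u=4 | in + | out + | prev ⊥ | push {0,1,2}
  [9] u=0 | in + | out + | prev ⊥ | push {}
  [10] u=1 | in ⊤ | out + | ==
  [11] u=2 | in + | out + | ==

Converged values:
  [0] +
  [1] +
  [2] +
  [3] ⊤
  [4] +
  [5] +

11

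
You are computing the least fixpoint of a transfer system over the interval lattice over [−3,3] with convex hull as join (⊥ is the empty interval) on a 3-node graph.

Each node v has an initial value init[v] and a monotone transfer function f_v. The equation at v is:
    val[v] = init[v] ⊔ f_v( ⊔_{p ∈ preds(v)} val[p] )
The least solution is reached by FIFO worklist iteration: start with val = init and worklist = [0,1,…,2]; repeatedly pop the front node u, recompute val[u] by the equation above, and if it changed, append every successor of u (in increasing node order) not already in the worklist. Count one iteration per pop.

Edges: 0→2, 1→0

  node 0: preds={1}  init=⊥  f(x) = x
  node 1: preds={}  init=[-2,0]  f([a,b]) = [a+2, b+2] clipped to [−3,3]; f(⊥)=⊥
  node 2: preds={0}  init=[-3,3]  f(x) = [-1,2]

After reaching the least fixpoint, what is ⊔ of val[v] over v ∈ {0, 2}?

Worklist (3 pops):
  #1 pop 0: in=[-2,0] → [-2,0] (was ⊥); enqueue []
  #2 pop 1: in=⊥ → [-2,0] (no change)
  #3 pop 2: in=[-2,0] → [-3,3] (no change)

Fixpoint:
  val[0] = [-2,0]
  val[1] = [-2,0]
  val[2] = [-3,3]

[-3,3]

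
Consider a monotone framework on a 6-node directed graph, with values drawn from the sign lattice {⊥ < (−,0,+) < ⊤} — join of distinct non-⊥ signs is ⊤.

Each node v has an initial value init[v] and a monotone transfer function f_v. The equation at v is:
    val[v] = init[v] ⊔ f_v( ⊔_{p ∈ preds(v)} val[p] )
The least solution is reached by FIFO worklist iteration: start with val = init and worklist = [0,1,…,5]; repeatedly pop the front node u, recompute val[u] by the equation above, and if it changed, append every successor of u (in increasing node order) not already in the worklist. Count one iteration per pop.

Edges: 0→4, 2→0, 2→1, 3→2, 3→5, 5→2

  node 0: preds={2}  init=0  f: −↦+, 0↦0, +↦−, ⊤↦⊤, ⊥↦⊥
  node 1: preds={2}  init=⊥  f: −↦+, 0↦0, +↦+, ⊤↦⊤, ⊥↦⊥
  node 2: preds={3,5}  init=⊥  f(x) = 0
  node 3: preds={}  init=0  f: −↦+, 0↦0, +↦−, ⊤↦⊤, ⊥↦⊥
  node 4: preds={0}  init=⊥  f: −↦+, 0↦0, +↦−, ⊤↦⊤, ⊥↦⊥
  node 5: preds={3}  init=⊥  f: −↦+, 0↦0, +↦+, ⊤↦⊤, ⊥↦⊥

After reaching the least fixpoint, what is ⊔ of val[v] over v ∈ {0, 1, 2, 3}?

Trace (9 dequeues):
  [1] u=0 | in ⊥ | out 0 | ==
  [2] u=1 | in ⊥ | out ⊥ | ==
  [3] u=2 | in 0 | out 0 | prev ⊥ | push {0,1}
  [4] u=3 | in ⊥ | out 0 | ==
  [5] u=4 | in 0 | out 0 | prev ⊥ | push {}
  [6] u=5 | in 0 | out 0 | prev ⊥ | push {2}
  [7] u=0 | in 0 | out 0 | ==
  [8] u=1 | in 0 | out 0 | prev ⊥ | push {}
  [9] u=2 | in 0 | out 0 | ==

Converged values:
  [0] 0
  [1] 0
  [2] 0
  [3] 0
  [4] 0
  [5] 0

0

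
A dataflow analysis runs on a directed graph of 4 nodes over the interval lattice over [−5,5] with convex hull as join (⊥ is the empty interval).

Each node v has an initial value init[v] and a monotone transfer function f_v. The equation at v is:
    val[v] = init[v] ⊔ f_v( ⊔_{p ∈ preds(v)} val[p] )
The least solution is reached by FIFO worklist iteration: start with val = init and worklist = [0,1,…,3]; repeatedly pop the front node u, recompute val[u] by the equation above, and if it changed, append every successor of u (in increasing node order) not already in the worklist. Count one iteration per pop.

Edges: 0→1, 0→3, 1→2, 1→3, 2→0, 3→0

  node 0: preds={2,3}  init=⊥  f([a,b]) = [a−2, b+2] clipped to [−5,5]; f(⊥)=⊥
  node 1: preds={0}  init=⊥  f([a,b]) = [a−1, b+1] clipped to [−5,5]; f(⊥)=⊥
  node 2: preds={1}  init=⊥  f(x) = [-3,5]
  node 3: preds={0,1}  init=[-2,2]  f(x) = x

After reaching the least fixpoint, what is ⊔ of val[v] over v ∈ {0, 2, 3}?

Trace (7 dequeues):
  [1] u=0 | in [-2,2] | out [-4,4] | prev ⊥ | push {}
  [2] u=1 | in [-4,4] | out [-5,5] | prev ⊥ | push {}
  [3] u=2 | in [-5,5] | out [-3,5] | prev ⊥ | push {0}
  [4] u=3 | in [-5,5] | out [-5,5] | prev [-2,2] | push {}
  [5] u=0 | in [-5,5] | out [-5,5] | prev [-4,4] | push {1,3}
  [6] u=1 | in [-5,5] | out [-5,5] | ==
  [7] u=3 | in [-5,5] | out [-5,5] | ==

Converged values:
  [0] [-5,5]
  [1] [-5,5]
  [2] [-3,5]
  [3] [-5,5]

[-5,5]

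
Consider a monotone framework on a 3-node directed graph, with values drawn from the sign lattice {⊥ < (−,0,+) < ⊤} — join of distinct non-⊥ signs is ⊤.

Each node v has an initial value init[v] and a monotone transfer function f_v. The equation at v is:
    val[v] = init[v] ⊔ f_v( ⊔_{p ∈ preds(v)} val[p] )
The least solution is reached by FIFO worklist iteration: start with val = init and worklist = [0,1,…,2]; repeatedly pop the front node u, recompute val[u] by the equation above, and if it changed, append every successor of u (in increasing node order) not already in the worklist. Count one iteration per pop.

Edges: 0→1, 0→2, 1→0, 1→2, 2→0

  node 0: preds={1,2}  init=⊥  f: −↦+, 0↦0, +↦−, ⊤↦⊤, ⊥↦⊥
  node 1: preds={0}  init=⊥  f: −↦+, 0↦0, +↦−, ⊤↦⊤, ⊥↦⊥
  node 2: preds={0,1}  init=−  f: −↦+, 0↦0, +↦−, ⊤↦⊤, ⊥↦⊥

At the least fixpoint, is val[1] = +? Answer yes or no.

Worklist (7 pops):
  #1 pop 0: in=− → + (was ⊥); enqueue []
  #2 pop 1: in=+ → − (was ⊥); enqueue [0]
  #3 pop 2: in=⊤ → ⊤ (was −); enqueue []
  #4 pop 0: in=⊤ → ⊤ (was +); enqueue [1,2]
  #5 pop 1: in=⊤ → ⊤ (was −); enqueue [0]
  #6 pop 2: in=⊤ → ⊤ (no change)
  #7 pop 0: in=⊤ → ⊤ (no change)

Fixpoint:
  val[0] = ⊤
  val[1] = ⊤
  val[2] = ⊤

no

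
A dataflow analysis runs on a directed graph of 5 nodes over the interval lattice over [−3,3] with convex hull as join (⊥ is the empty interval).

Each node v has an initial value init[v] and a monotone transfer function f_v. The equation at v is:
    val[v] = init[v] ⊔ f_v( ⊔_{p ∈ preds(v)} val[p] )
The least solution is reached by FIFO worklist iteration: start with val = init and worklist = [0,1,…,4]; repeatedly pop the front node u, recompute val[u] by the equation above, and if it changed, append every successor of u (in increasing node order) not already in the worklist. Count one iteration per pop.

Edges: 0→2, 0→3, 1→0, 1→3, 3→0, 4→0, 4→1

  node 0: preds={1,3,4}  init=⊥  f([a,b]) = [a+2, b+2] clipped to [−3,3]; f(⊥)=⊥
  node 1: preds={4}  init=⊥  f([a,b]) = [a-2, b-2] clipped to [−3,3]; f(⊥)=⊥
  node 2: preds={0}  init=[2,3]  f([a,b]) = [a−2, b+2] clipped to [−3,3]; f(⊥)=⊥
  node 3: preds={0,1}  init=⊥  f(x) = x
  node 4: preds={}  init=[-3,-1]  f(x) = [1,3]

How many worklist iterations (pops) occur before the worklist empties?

10

Worklist (10 pops):
  #1 pop 0: in=[-3,-1] → [-1,1] (was ⊥); enqueue []
  #2 pop 1: in=[-3,-1] → [-3,-3] (was ⊥); enqueue [0]
  #3 pop 2: in=[-1,1] → [-3,3] (was [2,3]); enqueue []
  #4 pop 3: in=[-3,1] → [-3,1] (was ⊥); enqueue []
  #5 pop 4: in=⊥ → [-3,3] (was [-3,-1]); enqueue [1]
  #6 pop 0: in=[-3,3] → [-1,3] (was [-1,1]); enqueue [2,3]
  #7 pop 1: in=[-3,3] → [-3,1] (was [-3,-3]); enqueue [0]
  #8 pop 2: in=[-1,3] → [-3,3] (no change)
  #9 pop 3: in=[-3,3] → [-3,3] (was [-3,1]); enqueue []
  #10 pop 0: in=[-3,3] → [-1,3] (no change)

Fixpoint:
  val[0] = [-1,3]
  val[1] = [-3,1]
  val[2] = [-3,3]
  val[3] = [-3,3]
  val[4] = [-3,3]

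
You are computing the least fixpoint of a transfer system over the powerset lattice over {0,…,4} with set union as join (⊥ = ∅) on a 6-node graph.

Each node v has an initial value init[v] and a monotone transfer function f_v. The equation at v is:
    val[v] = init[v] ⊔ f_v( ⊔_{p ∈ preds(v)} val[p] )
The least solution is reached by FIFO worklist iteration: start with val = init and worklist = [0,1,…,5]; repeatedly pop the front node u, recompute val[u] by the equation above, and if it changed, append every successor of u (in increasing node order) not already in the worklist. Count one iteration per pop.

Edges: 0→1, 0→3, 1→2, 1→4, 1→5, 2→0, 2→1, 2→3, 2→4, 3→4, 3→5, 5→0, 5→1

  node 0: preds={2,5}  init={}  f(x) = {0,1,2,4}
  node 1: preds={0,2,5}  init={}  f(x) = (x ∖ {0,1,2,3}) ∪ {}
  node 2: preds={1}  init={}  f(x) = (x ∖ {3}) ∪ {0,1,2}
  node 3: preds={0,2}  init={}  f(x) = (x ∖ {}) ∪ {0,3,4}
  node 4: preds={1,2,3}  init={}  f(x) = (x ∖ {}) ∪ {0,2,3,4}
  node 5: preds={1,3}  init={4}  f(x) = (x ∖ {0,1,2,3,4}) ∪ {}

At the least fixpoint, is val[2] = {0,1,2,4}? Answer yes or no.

Worklist (8 pops):
  #1 pop 0: in={4} → {0,1,2,4} (was {}); enqueue []
  #2 pop 1: in={0,1,2,4} → {4} (was {}); enqueue []
  #3 pop 2: in={4} → {0,1,2,4} (was {}); enqueue [0,1]
  #4 pop 3: in={0,1,2,4} → {0,1,2,3,4} (was {}); enqueue []
  #5 pop 4: in={0,1,2,3,4} → {0,1,2,3,4} (was {}); enqueue []
  #6 pop 5: in={0,1,2,3,4} → {4} (no change)
  #7 pop 0: in={0,1,2,4} → {0,1,2,4} (no change)
  #8 pop 1: in={0,1,2,4} → {4} (no change)

Fixpoint:
  val[0] = {0,1,2,4}
  val[1] = {4}
  val[2] = {0,1,2,4}
  val[3] = {0,1,2,3,4}
  val[4] = {0,1,2,3,4}
  val[5] = {4}

yes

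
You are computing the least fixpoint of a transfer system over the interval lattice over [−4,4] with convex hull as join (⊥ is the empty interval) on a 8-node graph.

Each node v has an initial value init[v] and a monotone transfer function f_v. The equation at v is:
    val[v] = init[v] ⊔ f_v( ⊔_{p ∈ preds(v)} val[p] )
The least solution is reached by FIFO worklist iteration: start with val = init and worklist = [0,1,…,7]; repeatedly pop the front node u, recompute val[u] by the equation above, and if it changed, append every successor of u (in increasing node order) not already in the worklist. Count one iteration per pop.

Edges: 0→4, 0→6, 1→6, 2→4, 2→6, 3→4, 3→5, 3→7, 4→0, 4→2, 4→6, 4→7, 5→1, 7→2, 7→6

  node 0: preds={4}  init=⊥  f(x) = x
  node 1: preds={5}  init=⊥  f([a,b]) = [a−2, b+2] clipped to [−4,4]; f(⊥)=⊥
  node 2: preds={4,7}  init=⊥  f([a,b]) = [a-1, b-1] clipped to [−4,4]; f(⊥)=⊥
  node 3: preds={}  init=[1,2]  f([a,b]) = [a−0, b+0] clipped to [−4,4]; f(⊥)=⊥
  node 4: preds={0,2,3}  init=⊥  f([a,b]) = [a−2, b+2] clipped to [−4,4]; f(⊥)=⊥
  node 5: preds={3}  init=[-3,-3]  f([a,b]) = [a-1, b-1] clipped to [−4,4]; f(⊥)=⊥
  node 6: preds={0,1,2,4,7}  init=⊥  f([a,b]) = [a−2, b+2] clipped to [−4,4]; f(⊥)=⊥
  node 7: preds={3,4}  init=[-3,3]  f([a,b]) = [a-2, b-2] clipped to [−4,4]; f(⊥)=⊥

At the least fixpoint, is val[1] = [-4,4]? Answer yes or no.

no

Worklist (13 pops):
  #1 pop 0: in=⊥ → ⊥ (no change)
  #2 pop 1: in=[-3,-3] → [-4,-1] (was ⊥); enqueue []
  #3 pop 2: in=[-3,3] → [-4,2] (was ⊥); enqueue []
  #4 pop 3: in=⊥ → [1,2] (no change)
  #5 pop 4: in=[-4,2] → [-4,4] (was ⊥); enqueue [0,2]
  #6 pop 5: in=[1,2] → [-3,1] (was [-3,-3]); enqueue [1]
  #7 pop 6: in=[-4,4] → [-4,4] (was ⊥); enqueue []
  #8 pop 7: in=[-4,4] → [-4,3] (was [-3,3]); enqueue [6]
  #9 pop 0: in=[-4,4] → [-4,4] (was ⊥); enqueue [4]
  #10 pop 2: in=[-4,4] → [-4,3] (was [-4,2]); enqueue []
  #11 pop 1: in=[-3,1] → [-4,3] (was [-4,-1]); enqueue []
  #12 pop 6: in=[-4,4] → [-4,4] (no change)
  #13 pop 4: in=[-4,4] → [-4,4] (no change)

Fixpoint:
  val[0] = [-4,4]
  val[1] = [-4,3]
  val[2] = [-4,3]
  val[3] = [1,2]
  val[4] = [-4,4]
  val[5] = [-3,1]
  val[6] = [-4,4]
  val[7] = [-4,3]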